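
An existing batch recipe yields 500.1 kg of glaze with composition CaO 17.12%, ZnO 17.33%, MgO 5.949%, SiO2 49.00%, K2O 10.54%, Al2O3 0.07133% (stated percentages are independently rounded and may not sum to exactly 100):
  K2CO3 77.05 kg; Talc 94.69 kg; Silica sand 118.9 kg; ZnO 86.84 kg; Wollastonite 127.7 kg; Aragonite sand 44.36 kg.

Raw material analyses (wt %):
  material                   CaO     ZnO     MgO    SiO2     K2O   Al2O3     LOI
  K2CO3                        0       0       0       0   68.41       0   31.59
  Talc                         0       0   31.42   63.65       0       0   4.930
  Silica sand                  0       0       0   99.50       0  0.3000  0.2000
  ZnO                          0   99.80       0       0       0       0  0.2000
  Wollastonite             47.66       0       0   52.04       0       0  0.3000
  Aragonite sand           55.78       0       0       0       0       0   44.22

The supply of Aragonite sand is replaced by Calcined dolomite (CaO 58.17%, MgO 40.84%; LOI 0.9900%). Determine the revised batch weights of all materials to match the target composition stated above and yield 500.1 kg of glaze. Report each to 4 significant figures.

Revised batch per 500.1 kg glaze:
  K2CO3: 77.05 kg
  Talc: 70.68 kg
  Silica sand: 118.9 kg
  ZnO: 86.84 kg
  Wollastonite: 157.1 kg
  Calcined dolomite: 18.47 kg
Total batch = 529.0 kg; LOI loss = 28.89 kg

The working math keeps full float precision in every operation. The intermediate values are printed, rounded to four significant figures, on the page; a single rounding completes every reported value — the derived quantities, including yield, six oxide percentages, net glass mass, LOI, the totals, are computed starting from the weights at 500.1 kg of glass at full float precision exactly as shown in question or answer.
Target masses of each oxide per 500.1 kg glaze:
  CaO: 17.12% × 500.1 = 85.62 kg
  ZnO: 17.33% × 500.1 = 86.67 kg
  MgO: 5.949% × 500.1 = 29.75 kg
  SiO2: 49.00% × 500.1 = 245.0 kg
  K2O: 10.54% × 500.1 = 52.71 kg
  Al2O3: 0.07133% × 500.1 = 0.3567 kg
Oxide-by-oxide audit applying the batch weights above, per the basis as stated (sums match the target masses exact up to rounding of places):
  CaO: 157.1·0.4766 + 18.47·0.5817 = 85.62 kg (target 85.62 kg)
  ZnO: 86.84·0.9980 = 86.67 kg (target 86.67 kg)
  MgO: 70.68·0.3142 + 18.47·0.4084 = 29.75 kg (target 29.75 kg)
  SiO2: 70.68·0.6365 + 118.9·0.9950 + 157.1·0.5204 = 245.0 kg (target 245.0 kg)
  K2O: 77.05·0.6841 = 52.71 kg (target 52.71 kg)
  Al2O3: 118.9·0.003000 = 0.3567 kg (target 0.3567 kg)
Mass balance on the glass: Σ batch − LOI loss = 500.1 kg (the targets, summed, come to 500.2 kg; stated basis 500.1 kg — differing by rounding only).
Whole-batch sum: Σ batch = 529.0 kg; LOI removed, Σ of batch·LOI: 28.89 kg; glass ÷ batch gives a yield of 94.54%.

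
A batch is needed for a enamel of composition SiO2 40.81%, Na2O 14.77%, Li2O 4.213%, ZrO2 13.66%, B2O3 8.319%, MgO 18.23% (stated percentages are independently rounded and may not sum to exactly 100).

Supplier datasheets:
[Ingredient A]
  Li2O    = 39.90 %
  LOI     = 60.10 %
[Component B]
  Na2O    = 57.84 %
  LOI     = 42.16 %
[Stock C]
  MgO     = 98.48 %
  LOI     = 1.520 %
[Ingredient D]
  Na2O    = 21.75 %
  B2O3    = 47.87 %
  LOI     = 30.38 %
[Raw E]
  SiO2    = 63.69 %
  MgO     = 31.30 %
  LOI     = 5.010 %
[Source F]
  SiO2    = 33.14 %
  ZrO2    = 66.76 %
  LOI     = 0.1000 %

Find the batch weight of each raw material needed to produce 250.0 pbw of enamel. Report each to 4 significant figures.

The intermediate values are printed, with 4-significant-digit rounding, between the steps; all arithmetic holds full precision at all times; a single rounding completes each reported value; the derived quantities (six oxide percentages, glass mass, yield, totals, LOI) are computed in full float precision using the weight values on 250.0 pbw of glass, as quoted within the problem or the answer.
Per-oxide target masses for 250.0 pbw enamel:
  SiO2: 40.81% × 250.0 = 102.0 pbw
  Na2O: 14.77% × 250.0 = 36.92 pbw
  Li2O: 4.213% × 250.0 = 10.53 pbw
  ZrO2: 13.66% × 250.0 = 34.15 pbw
  B2O3: 8.319% × 250.0 = 20.80 pbw
  MgO: 18.23% × 250.0 = 45.58 pbw
Sums-versus-targets review working from each reported weight, relative to the basis at hand (every target is met by its sum once rounding is allowed for):
  SiO2: 133.6·0.6369 + 51.15·0.3314 = 102.0 pbw (target 102.0 pbw)
  Na2O: 47.50·0.5784 + 43.45·0.2175 = 36.92 pbw (target 36.92 pbw)
  Li2O: 26.40·0.3990 = 10.53 pbw (target 10.53 pbw)
  ZrO2: 51.15·0.6676 = 34.15 pbw (target 34.15 pbw)
  B2O3: 43.45·0.4787 = 20.80 pbw (target 20.80 pbw)
  MgO: 3.825·0.9848 + 133.6·0.3130 = 45.58 pbw (target 45.58 pbw)
Glass-mass closure: total charge less LOI = 250.0 pbw (the Σ of target masses is 250.0 pbw; basis as stated: 250.0 pbw — a pure rounding effect).
Batch grand total — Σ batch = 305.9 pbw; loss to ignition Σ batch·LOI = 55.90 pbw; yield: glass divided by total = 81.73%.

Batch per 250.0 pbw enamel:
  Ingredient A: 26.40 pbw
  Component B: 47.50 pbw
  Stock C: 3.825 pbw
  Ingredient D: 43.45 pbw
  Raw E: 133.6 pbw
  Source F: 51.15 pbw
Total batch = 305.9 pbw; LOI loss = 55.90 pbw; yield = 81.73%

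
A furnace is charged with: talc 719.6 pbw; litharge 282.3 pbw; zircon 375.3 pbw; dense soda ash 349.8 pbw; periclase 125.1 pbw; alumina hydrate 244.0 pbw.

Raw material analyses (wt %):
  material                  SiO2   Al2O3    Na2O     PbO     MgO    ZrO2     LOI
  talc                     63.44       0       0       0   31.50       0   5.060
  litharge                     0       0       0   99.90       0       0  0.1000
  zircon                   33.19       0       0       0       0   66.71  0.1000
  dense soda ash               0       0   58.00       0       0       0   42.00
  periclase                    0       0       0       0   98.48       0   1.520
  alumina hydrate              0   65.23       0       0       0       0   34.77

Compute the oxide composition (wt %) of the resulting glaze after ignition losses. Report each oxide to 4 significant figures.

The whole derivation holds full precision end to end — rounding to 4 significant digits governs every in-between result as displayed. A single rounding finalizes each reported result; the derived quantities (net glass mass, ignition loss, six oxide percentages, yield, the totals) are computed in full precision starting from the weights per 1825 pbw of glass, as given in the problem or the answer.
What the batch supplies per oxide:
  SiO2: 719.6·0.6344 + 375.3·0.3319 = 581.1 pbw
  Al2O3: 244.0·0.6523 = 159.2 pbw
  Na2O: 349.8·0.5800 = 202.9 pbw
  PbO: 282.3·0.9990 = 282.0 pbw
  MgO: 719.6·0.3150 + 125.1·0.9848 = 349.9 pbw
  ZrO2: 375.3·0.6671 = 250.4 pbw
LOI: 719.6·0.05060 + 282.3·0.001000 + 375.3·0.001000 + 349.8·0.4200 + 125.1·0.01520 + 244.0·0.3477 = 270.7 pbw
The glass mass, total less LOI, = 2096 − 270.7 = 1825 pbw (= the summed oxide contributions)
oxide / glass × 100 gives the wt %

Glass mass = 1825 pbw (batch 2096 − LOI 270.7).
Composition: SiO2 31.83%, Al2O3 8.719%, Na2O 11.11%, PbO 15.45%, MgO 19.17%, ZrO2 13.72%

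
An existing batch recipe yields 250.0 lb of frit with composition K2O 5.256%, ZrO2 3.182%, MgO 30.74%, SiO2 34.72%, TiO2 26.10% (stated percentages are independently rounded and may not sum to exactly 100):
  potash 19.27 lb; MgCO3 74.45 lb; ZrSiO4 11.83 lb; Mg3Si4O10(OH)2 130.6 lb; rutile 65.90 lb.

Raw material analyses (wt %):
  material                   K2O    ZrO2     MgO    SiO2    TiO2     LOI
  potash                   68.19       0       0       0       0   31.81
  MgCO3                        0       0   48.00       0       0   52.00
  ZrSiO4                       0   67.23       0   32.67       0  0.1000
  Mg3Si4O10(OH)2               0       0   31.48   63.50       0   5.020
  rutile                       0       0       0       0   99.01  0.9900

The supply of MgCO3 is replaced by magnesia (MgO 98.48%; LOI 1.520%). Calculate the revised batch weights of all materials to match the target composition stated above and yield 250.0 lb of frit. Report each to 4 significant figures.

Revised batch per 250.0 lb frit:
  potash: 19.27 lb
  magnesia: 36.29 lb
  ZrSiO4: 11.83 lb
  Mg3Si4O10(OH)2: 130.6 lb
  rutile: 65.90 lb
Total batch = 263.9 lb; LOI loss = 13.90 lb

Values along the way appear, rounded to 4 significant figures, when written out. Each numeric step runs at full precision at every stage; exactly one rounding is applied to each reported number — the derived quantities are computed from the weighed amounts for 250.0 lb of glass in full float precision (ignition loss, totals, yield, the five compositions, glass mass) exactly as printed in either problem or answer.
Target masses of each oxide per 250.0 lb frit:
  K2O: 5.256% × 250.0 = 13.14 lb
  ZrO2: 3.182% × 250.0 = 7.955 lb
  MgO: 30.74% × 250.0 = 76.85 lb
  SiO2: 34.72% × 250.0 = 86.80 lb
  TiO2: 26.10% × 250.0 = 65.25 lb
Checking each oxide sum given the weights on record, on the stated basis (every target is met by its sum exact up to rounding of places):
  K2O: 19.27·0.6819 = 13.14 lb (target 13.14 lb)
  ZrO2: 11.83·0.6723 = 7.953 lb (target 7.955 lb)
  MgO: 36.29·0.9848 + 130.6·0.3148 = 76.85 lb (target 76.85 lb)
  SiO2: 11.83·0.3267 + 130.6·0.6350 = 86.80 lb (target 86.80 lb)
  TiO2: 65.90·0.9901 = 65.25 lb (target 65.25 lb)
Consistency of the glass mass: net batch after ignition = 250.0 lb (oxide target masses add up to 250.0 lb; the stated basis being 250.0 lb — deltas are rounding alone).
Adding the batch up: Σ batch = 263.9 lb; the LOI term Σ batch·LOI equals 13.90 lb; yield, glass over the total, = 94.73%.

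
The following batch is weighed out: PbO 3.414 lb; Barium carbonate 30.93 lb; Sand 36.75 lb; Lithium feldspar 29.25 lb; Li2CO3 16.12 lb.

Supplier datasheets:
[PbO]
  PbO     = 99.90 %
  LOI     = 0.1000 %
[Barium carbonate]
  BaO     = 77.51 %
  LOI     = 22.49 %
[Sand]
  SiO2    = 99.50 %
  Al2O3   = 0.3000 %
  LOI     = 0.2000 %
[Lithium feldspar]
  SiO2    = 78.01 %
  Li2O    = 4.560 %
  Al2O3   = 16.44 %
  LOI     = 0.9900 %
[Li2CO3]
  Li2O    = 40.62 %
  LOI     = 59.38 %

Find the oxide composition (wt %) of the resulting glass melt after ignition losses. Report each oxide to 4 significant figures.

Glass mass = 99.57 lb (batch 116.5 − LOI 16.89).
Composition: SiO2 59.64%, BaO 24.08%, PbO 3.425%, Li2O 7.916%, Al2O3 4.940%

All internal work runs at exact precision end to end; the intermediate values are displayed, with 4-significant-digit rounding, on the page; each reported figure is rounded a single time; the derived quantities are re-derived starting from the weights on 99.57 lb of glass at exact precision (yield, LOI, net glass mass, five oxide percentages, totals), as quoted within question or answer.
Delivered oxide masses:
  SiO2: 36.75·0.9950 + 29.25·0.7801 = 59.38 lb
  BaO: 30.93·0.7751 = 23.97 lb
  PbO: 3.414·0.9990 = 3.411 lb
  Li2O: 29.25·0.04560 + 16.12·0.4062 = 7.882 lb
  Al2O3: 36.75·0.003000 + 29.25·0.1644 = 4.919 lb
LOI: 3.414·0.001000 + 30.93·0.2249 + 36.75·0.002000 + 29.25·0.009900 + 16.12·0.5938 = 16.89 lb
Glass mass = batch − LOI = 116.5 − 16.89 = 99.57 lb (consistent with Σ oxide mass)
percent by weight: oxide/glass ×100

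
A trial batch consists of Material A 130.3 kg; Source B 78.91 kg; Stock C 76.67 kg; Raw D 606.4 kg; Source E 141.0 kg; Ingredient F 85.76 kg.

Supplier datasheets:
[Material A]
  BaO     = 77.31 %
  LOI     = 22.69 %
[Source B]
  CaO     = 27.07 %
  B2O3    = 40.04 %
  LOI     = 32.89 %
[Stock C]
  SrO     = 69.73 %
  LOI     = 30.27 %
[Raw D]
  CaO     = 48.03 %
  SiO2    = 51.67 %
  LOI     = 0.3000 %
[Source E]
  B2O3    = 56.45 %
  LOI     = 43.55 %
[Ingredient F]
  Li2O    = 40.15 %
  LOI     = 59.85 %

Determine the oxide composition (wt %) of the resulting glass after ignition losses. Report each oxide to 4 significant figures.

Glass mass = 925.8 kg (batch 1119 − LOI 193.3).
Composition: CaO 33.77%, SrO 5.775%, BaO 10.88%, B2O3 12.01%, Li2O 3.719%, SiO2 33.85%

In-progress results appear (rounded to four significant figures) when written out; all internal work keeps exact precision all the way through — each reported value takes a single rounding. The derived quantities are computed at full precision (the totals, the yield, net glass mass, ignition loss, six oxide percentages) from the weighed amounts for 925.8 kg of glass precisely as stated by either problem or answer.
Mass of each oxide from the mix:
  CaO: 78.91·0.2707 + 606.4·0.4803 = 312.6 kg
  SrO: 76.67·0.6973 = 53.46 kg
  BaO: 130.3·0.7731 = 100.7 kg
  B2O3: 78.91·0.4004 + 141.0·0.5645 = 111.2 kg
  Li2O: 85.76·0.4015 = 34.43 kg
  SiO2: 606.4·0.5167 = 313.3 kg
LOI: 130.3·0.2269 + 78.91·0.3289 + 76.67·0.3027 + 606.4·0.003000 + 141.0·0.4355 + 85.76·0.5985 = 193.3 kg
batch − LOI leaves glass = 1119 − 193.3 = 925.8 kg (= the summed oxide contributions)
percent share: oxide ÷ glass, ×100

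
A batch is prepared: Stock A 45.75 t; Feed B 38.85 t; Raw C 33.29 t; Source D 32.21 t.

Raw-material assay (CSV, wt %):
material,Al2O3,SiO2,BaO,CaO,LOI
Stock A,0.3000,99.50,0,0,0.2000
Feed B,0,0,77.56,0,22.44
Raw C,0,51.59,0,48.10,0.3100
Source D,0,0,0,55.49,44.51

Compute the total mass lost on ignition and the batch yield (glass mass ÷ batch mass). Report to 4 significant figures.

LOI loss = 23.25 t; glass = 126.9 t; yield = 84.51%

Values along the way appear (rounded to 4 significant figures) on the page — the whole derivation carries exact precision at every stage — exactly one rounding lands on every reported number. The derived quantities (the totals, four oxide percentages, LOI, glass mass, the yield) are computed at exact precision using the weight values on 126.9 t of glass, exactly as shown in the problem or answer text.
Loss on ignition, line by line:
  Stock A: 45.75 × 0.002000 = 0.09150 t
  Feed B: 38.85 × 0.2244 = 8.718 t
  Raw C: 33.29 × 0.003100 = 0.1032 t
  Source D: 32.21 × 0.4451 = 14.34 t
Total LOI = 23.25 t
Glass = batch − LOI = 150.1 − 23.25 = 126.9 t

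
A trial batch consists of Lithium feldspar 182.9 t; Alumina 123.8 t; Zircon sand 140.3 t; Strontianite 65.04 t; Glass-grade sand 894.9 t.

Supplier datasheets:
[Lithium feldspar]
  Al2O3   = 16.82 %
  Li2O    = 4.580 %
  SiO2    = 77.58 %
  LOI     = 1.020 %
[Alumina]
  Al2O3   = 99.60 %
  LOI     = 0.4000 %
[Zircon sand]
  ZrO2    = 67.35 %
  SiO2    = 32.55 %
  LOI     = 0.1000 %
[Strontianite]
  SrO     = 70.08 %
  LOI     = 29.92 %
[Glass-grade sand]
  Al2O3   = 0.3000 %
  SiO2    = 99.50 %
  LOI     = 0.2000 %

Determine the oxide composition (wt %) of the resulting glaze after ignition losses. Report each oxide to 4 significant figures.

Glass mass = 1383 t (batch 1407 − LOI 23.75).
Composition: Al2O3 11.33%, Li2O 0.6056%, ZrO2 6.831%, SrO 3.295%, SiO2 77.93%

Working values appear, with 4-significant-digit rounding, on the page. The whole derivation maintains full precision from start to finish. Every reported number is rounded exactly once — the derived quantities (yield, glass mass, the totals, five oxide percentages, ignition loss) are rebuilt in full precision from the weighed amounts at 1383 t of glass, as written in the question or the answer.
What the batch supplies per oxide:
  Al2O3: 182.9·0.1682 + 123.8·0.9960 + 894.9·0.003000 = 156.8 t
  Li2O: 182.9·0.04580 = 8.377 t
  ZrO2: 140.3·0.6735 = 94.49 t
  SrO: 65.04·0.7008 = 45.58 t
  SiO2: 182.9·0.7758 + 140.3·0.3255 + 894.9·0.9950 = 1078 t
LOI: 182.9·0.01020 + 123.8·0.004000 + 140.3·0.001000 + 65.04·0.2992 + 894.9·0.002000 = 23.75 t
The glass mass, total less LOI, = 1407 − 23.75 = 1383 t (equal to the oxide-mass sum)
wt % = oxide mass / glass mass × 100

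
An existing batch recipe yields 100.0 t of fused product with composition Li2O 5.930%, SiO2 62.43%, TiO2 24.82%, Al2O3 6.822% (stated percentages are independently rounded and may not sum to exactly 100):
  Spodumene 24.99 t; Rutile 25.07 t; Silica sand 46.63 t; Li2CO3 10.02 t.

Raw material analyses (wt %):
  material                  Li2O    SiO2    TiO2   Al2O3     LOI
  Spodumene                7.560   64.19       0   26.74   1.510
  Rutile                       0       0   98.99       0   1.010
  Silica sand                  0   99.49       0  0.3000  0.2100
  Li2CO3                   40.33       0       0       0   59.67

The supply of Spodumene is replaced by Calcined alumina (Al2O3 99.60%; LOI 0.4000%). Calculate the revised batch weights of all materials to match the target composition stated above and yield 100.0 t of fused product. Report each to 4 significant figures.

Each numeric step keeps full precision in all steps; working values are displayed rounded off to 4 significant digits at each printed step; every reported value undergoes a single rounding. The derived quantities, including glass mass, yield, ignition loss, four oxide percentages, totals, are computed from the batch weights on 100.0 t of glass in exact precision, as quoted within the problem or the answer.
Target masses of each oxide per 100.0 t fused product:
  Li2O: 5.930% × 100.0 = 5.930 t
  SiO2: 62.43% × 100.0 = 62.43 t
  TiO2: 24.82% × 100.0 = 24.82 t
  Al2O3: 6.822% × 100.0 = 6.822 t
Per-oxide balance check given the weights on record, for the quoted basis mass (each sum matches its target mass given rounding of the digits):
  Li2O: 14.70·0.4033 = 5.929 t (target 5.930 t)
  SiO2: 62.75·0.9949 = 62.43 t (target 62.43 t)
  TiO2: 25.07·0.9899 = 24.82 t (target 24.82 t)
  Al2O3: 6.660·0.9960 + 62.75·0.003000 = 6.822 t (target 6.822 t)
Glass mass check: total charge less LOI = 100.0 t (targets for the oxides total 100.0 t; versus the stated basis of 100.0 t — differing by rounding only).
Batch total: Σ batch = 109.2 t; Σ batch·LOI gives LOI loss = 9.183 t; yield = glass ÷ total batch = 91.59%.

Revised batch per 100.0 t fused product:
  Calcined alumina: 6.660 t
  Rutile: 25.07 t
  Silica sand: 62.75 t
  Li2CO3: 14.70 t
Total batch = 109.2 t; LOI loss = 9.183 t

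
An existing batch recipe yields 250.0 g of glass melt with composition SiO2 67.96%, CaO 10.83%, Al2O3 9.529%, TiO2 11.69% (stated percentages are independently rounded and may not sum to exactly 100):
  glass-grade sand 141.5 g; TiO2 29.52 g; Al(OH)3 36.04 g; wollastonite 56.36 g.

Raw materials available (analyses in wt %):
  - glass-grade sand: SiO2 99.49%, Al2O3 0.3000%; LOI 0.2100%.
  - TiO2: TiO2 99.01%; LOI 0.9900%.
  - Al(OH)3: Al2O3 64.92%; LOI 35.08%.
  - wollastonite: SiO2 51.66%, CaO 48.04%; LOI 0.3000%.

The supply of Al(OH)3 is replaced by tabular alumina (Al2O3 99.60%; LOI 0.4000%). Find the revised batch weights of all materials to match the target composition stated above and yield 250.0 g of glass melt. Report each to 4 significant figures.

Revised batch per 250.0 g glass melt:
  glass-grade sand: 141.5 g
  TiO2: 29.52 g
  tabular alumina: 23.49 g
  wollastonite: 56.36 g
Total batch = 250.9 g; LOI loss = 0.8524 g

All internal work maintains exact precision end to end. Values along the way are rounded to four significant figures when displayed. A single rounding finalizes every reported value. All derived quantities (LOI, the yield, totals, net glass mass, four oxide percentages) are rebuilt at full float precision using the weight values for 250.0 g of glass, exactly as printed in question or answer.
Oxide mass targets, per 250.0 g glass melt:
  SiO2: 67.96% × 250.0 = 169.9 g
  CaO: 10.83% × 250.0 = 27.08 g
  Al2O3: 9.529% × 250.0 = 23.82 g
  TiO2: 11.69% × 250.0 = 29.22 g
Sums-versus-targets review given the weights on record, relative to the basis at hand (target by target, the sums agree net of answer rounding effects):
  SiO2: 141.5·0.9949 + 56.36·0.5166 = 169.9 g (target 169.9 g)
  CaO: 56.36·0.4804 = 27.08 g (target 27.08 g)
  Al2O3: 141.5·0.003000 + 23.49·0.9960 = 23.82 g (target 23.82 g)
  TiO2: 29.52·0.9901 = 29.23 g (target 29.22 g)
Consistency of the glass mass: the batch minus its LOI: 250.0 g (the Σ of target masses is 250.0 g; against the stated basis, 250.0 g — a pure rounding effect).
Adding the batch up: Σ batch = 250.9 g; ignition loss, Σ(batch × LOI) = 0.8524 g; glass ÷ batch gives a yield of 99.66%.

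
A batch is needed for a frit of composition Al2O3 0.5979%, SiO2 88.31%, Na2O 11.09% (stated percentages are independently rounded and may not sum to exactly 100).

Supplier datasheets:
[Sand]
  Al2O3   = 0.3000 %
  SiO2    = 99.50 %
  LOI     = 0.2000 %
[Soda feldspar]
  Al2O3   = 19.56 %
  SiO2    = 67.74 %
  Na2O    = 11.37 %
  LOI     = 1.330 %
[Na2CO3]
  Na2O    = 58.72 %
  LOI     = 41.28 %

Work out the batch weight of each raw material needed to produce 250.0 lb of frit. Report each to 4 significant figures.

Batch per 250.0 lb frit:
  Sand: 219.0 lb
  Soda feldspar: 4.283 lb
  Na2CO3: 46.39 lb
Total batch = 269.7 lb; LOI loss = 19.64 lb; yield = 92.72%

The working math carries full precision from start to finish; mid-chain values are printed, rounded to four significant digits, as written; exactly one rounding lands on every reported number. Derived quantities (ignition loss, the totals, yield, the three compositions, net glass mass) are carried from the weighed amounts on 250.0 lb of glass at full float precision, precisely as stated by the question or the answer.
Oxide mass targets, per 250.0 lb frit:
  Al2O3: 0.5979% × 250.0 = 1.495 lb
  SiO2: 88.31% × 250.0 = 220.8 lb
  Na2O: 11.09% × 250.0 = 27.72 lb
A balance pass over the oxides, working from each reported weight, relative to the basis at hand (sums match the target masses within answer rounding):
  Al2O3: 219.0·0.003000 + 4.283·0.1956 = 1.495 lb (target 1.495 lb)
  SiO2: 219.0·0.9950 + 4.283·0.6774 = 220.8 lb (target 220.8 lb)
  Na2O: 4.283·0.1137 + 46.39·0.5872 = 27.73 lb (target 27.72 lb)
Glass-mass bookkeeping: whole batch net of LOI = 250.0 lb (per-oxide target masses sum to 250.0 lb; basis as stated: 250.0 lb — gaps are rounding artifacts).
Batch total: Σ batch = 269.7 lb; ignition loss, Σ(batch × LOI) = 19.64 lb; yield = glass ÷ total batch = 92.72%.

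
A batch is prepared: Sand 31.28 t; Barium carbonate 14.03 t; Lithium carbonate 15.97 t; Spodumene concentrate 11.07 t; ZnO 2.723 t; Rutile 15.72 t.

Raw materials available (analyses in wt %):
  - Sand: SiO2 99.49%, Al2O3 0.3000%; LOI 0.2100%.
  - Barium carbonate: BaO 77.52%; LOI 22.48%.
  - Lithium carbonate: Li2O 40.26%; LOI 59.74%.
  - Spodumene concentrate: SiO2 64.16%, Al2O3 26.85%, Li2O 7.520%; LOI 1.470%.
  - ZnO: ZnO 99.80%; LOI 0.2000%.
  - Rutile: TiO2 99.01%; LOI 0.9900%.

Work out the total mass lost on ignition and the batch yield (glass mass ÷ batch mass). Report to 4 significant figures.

LOI loss = 13.08 t; glass = 77.71 t; yield = 85.59%

The intermediate values are shown, rounded to 4 significant digits, in the printout — all arithmetic keeps full float precision in every operation. Exactly one rounding goes into every reported number — derived quantities (LOI, the totals, yield, six oxide percentages, glass mass) are re-derived starting from the weights per 77.71 t of glass at full precision, exactly as printed in question or answer.
Loss on ignition, line by line:
  Sand: 31.28 × 0.002100 = 0.06569 t
  Barium carbonate: 14.03 × 0.2248 = 3.154 t
  Lithium carbonate: 15.97 × 0.5974 = 9.540 t
  Spodumene concentrate: 11.07 × 0.01470 = 0.1627 t
  ZnO: 2.723 × 0.002000 = 0.005446 t
  Rutile: 15.72 × 0.009900 = 0.1556 t
Total LOI = 13.08 t
Glass = batch − LOI = 90.79 − 13.08 = 77.71 t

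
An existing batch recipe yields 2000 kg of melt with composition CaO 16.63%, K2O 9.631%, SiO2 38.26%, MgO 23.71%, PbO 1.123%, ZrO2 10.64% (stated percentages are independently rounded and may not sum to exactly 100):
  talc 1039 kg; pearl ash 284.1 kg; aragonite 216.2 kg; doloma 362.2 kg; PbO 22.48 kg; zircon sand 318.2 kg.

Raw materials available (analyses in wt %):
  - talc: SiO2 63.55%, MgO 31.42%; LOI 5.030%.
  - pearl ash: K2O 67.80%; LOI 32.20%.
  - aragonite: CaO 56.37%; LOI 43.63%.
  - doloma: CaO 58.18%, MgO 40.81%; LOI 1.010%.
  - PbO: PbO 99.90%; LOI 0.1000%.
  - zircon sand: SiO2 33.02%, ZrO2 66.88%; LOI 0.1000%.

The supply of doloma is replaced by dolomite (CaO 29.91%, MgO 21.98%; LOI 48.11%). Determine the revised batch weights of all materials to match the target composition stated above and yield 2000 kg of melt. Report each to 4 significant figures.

All arithmetic maintains exact precision through every step — values along the way appear, rounded to four significant figures, at each printed step — every reported number takes exactly one rounding. All derived quantities, which include the totals, glass mass, the six compositions, LOI, yield, are rebuilt at full float precision, precisely as stated by the problem or the answer, from the batch weights on 2000 kg of glass.
Oxide mass targets, per 2000 kg melt:
  CaO: 16.63% × 2000 = 332.6 kg
  K2O: 9.631% × 2000 = 192.6 kg
  SiO2: 38.26% × 2000 = 765.2 kg
  MgO: 23.71% × 2000 = 474.2 kg
  PbO: 1.123% × 2000 = 22.46 kg
  ZrO2: 10.64% × 2000 = 212.8 kg
A balance pass over the oxides, applying the batch weights above, at the basis given (sums match the target masses inside rounding margins):
  CaO: 233.2·0.5637 + 672.5·0.2991 = 332.6 kg (target 332.6 kg)
  K2O: 284.1·0.6780 = 192.6 kg (target 192.6 kg)
  SiO2: 1039·0.6355 + 318.2·0.3302 = 765.4 kg (target 765.2 kg)
  MgO: 1039·0.3142 + 672.5·0.2198 = 474.3 kg (target 474.2 kg)
  PbO: 22.48·0.9990 = 22.46 kg (target 22.46 kg)
  ZrO2: 318.2·0.6688 = 212.8 kg (target 212.8 kg)
The glass-mass cross-check: Σ batch − LOI loss = 2000 kg (targets for the oxides total 2000 kg; basis as stated: 2000 kg — any gap is answer rounding).
Whole-batch sum: Σ batch = 2569 kg; loss to ignition Σ batch·LOI = 569.4 kg; the yield ratio, glass ÷ batch: 77.84%.

Revised batch per 2000 kg melt:
  talc: 1039 kg
  pearl ash: 284.1 kg
  aragonite: 233.2 kg
  dolomite: 672.5 kg
  PbO: 22.48 kg
  zircon sand: 318.2 kg
Total batch = 2569 kg; LOI loss = 569.4 kg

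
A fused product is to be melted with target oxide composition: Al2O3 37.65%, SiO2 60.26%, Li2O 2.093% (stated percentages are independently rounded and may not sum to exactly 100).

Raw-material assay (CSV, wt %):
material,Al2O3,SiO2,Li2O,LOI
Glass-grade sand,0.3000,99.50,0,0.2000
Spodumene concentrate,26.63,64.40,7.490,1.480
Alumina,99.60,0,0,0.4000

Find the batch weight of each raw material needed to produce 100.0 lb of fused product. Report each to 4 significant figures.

Batch per 100.0 lb fused product:
  Glass-grade sand: 42.48 lb
  Spodumene concentrate: 27.94 lb
  Alumina: 30.20 lb
Total batch = 100.6 lb; LOI loss = 0.6193 lb; yield = 99.38%

Intermediates are shown (rounded to 4 significant figures) in the printout — every computation runs at full float precision at each step — every reported result takes exactly one rounding — all derived quantities, which include totals, the three compositions, glass mass, LOI, the yield, are recomputed at full precision, as set out in problem or answer, starting from the weights on 100.0 lb of glass.
Target oxide masses per 100.0 lb fused product:
  Al2O3: 37.65% × 100.0 = 37.65 lb
  SiO2: 60.26% × 100.0 = 60.26 lb
  Li2O: 2.093% × 100.0 = 2.093 lb
Sums-versus-targets review with the batch weights as given, under the basis named above (sums match the target masses inside rounding margins):
  Al2O3: 42.48·0.003000 + 27.94·0.2663 + 30.20·0.9960 = 37.65 lb (target 37.65 lb)
  SiO2: 42.48·0.9950 + 27.94·0.6440 = 60.26 lb (target 60.26 lb)
  Li2O: 27.94·0.07490 = 2.093 lb (target 2.093 lb)
The glass-mass cross-check: batch total minus LOI = 100.0 lb (the targets, summed, come to 100.0 lb; basis as stated: 100.0 lb — rounding explains the deltas).
Whole-batch sum: Σ batch = 100.6 lb; ignition loss, Σ(batch × LOI) = 0.6193 lb; yield = glass ÷ total batch = 99.38%.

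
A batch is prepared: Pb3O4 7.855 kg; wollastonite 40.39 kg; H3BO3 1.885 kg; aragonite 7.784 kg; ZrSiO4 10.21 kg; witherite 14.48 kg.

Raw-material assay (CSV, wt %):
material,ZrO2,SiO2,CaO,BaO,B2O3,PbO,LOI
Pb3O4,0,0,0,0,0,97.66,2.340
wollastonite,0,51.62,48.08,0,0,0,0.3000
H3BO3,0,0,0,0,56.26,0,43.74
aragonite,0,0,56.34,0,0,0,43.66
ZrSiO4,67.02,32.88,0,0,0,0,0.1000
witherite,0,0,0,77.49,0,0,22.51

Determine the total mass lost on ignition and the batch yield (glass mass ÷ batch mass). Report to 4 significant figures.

All internal work maintains full float precision end to end. Working values are shown, rounded to four significant digits, within the worked lines; a single rounding produces each reported value; all derived quantities, which include totals, the six compositions, the yield, glass mass, ignition loss, are rebuilt in full precision, precisely as stated by question or answer, from the batch weights per 74.81 kg of glass.
LOI of each material in turn:
  Pb3O4: 7.855 × 0.02340 = 0.1838 kg
  wollastonite: 40.39 × 0.003000 = 0.1212 kg
  H3BO3: 1.885 × 0.4374 = 0.8245 kg
  aragonite: 7.784 × 0.4366 = 3.398 kg
  ZrSiO4: 10.21 × 0.001000 = 0.01021 kg
  witherite: 14.48 × 0.2251 = 3.259 kg
Total LOI = 7.798 kg
Glass = batch − LOI = 82.60 − 7.798 = 74.81 kg

LOI loss = 7.798 kg; glass = 74.81 kg; yield = 90.56%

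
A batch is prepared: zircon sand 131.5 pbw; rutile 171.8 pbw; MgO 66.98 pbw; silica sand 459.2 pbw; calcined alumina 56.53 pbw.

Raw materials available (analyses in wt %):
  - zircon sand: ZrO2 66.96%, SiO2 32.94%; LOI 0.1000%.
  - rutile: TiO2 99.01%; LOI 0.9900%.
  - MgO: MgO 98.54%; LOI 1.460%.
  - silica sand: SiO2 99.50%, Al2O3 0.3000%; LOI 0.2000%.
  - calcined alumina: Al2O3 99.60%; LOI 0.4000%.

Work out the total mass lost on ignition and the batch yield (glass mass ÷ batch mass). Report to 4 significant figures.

Working values are printed rounded to 4 significant figures on the page — each numeric step holds full float precision at every stage; each reported result takes exactly one rounding. Derived quantities are computed at full precision (the five compositions, LOI, yield, net glass mass, the totals) from the weighed amounts at 882.1 pbw of glass, precisely as stated by the problem or the answer.
Loss on ignition, line by line:
  zircon sand: 131.5 × 0.001000 = 0.1315 pbw
  rutile: 171.8 × 0.009900 = 1.701 pbw
  MgO: 66.98 × 0.01460 = 0.9779 pbw
  silica sand: 459.2 × 0.002000 = 0.9184 pbw
  calcined alumina: 56.53 × 0.004000 = 0.2261 pbw
Total LOI = 3.955 pbw
Glass = batch − LOI = 886.0 − 3.955 = 882.1 pbw

LOI loss = 3.955 pbw; glass = 882.1 pbw; yield = 99.55%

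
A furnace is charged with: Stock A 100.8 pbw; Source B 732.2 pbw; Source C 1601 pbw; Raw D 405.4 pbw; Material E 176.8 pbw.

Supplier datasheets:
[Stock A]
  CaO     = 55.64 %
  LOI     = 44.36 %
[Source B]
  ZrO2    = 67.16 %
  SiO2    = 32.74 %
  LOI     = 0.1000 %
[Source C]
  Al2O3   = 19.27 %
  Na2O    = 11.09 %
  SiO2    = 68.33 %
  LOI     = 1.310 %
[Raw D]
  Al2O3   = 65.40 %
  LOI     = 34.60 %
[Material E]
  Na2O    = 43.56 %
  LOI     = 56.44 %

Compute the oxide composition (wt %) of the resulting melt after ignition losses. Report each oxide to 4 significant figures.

All arithmetic carries exact precision at each step. Values along the way are displayed with 4-significant-digit rounding on the page — every reported result receives exactly one rounding — the derived quantities (the yield, LOI, five oxide percentages, net glass mass, totals) are re-derived at exact precision starting from the weights at 2710 pbw of glass, exactly as printed in the problem or the answer.
Mass of each oxide from the mix:
  Al2O3: 1601·0.1927 + 405.4·0.6540 = 573.6 pbw
  Na2O: 1601·0.1109 + 176.8·0.4356 = 254.6 pbw
  CaO: 100.8·0.5564 = 56.09 pbw
  ZrO2: 732.2·0.6716 = 491.7 pbw
  SiO2: 732.2·0.3274 + 1601·0.6833 = 1334 pbw
LOI: 100.8·0.4436 + 732.2·0.001000 + 1601·0.01310 + 405.4·0.3460 + 176.8·0.5644 = 306.5 pbw
batch − LOI leaves glass = 3016 − 306.5 = 2710 pbw (= the summed oxide contributions)
oxide / glass × 100 gives the wt %

Glass mass = 2710 pbw (batch 3016 − LOI 306.5).
Composition: Al2O3 21.17%, Na2O 9.394%, CaO 2.070%, ZrO2 18.15%, SiO2 49.22%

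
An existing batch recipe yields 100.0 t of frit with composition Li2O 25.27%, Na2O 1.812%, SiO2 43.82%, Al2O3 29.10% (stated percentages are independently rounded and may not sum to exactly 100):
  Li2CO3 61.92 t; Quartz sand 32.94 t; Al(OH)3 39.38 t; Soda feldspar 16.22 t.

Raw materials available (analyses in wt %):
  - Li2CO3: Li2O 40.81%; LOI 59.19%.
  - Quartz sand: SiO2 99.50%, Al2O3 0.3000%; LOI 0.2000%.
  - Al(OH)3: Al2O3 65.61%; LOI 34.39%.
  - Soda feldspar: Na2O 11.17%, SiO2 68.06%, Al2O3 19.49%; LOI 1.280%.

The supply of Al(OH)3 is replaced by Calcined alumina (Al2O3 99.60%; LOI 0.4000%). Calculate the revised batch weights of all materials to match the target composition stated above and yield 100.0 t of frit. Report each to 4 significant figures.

Every computation keeps full precision in every operation. In-progress results are printed rounded to four significant figures; every reported figure receives exactly one rounding; all derived quantities, which include net glass mass, four oxide percentages, ignition loss, the yield, the totals, are recomputed at full precision, exactly as printed in problem or answer, starting from the weights at 100.0 t of glass.
The oxide mass targets at 100.0 t frit:
  Li2O: 25.27% × 100.0 = 25.27 t
  Na2O: 1.812% × 100.0 = 1.812 t
  SiO2: 43.82% × 100.0 = 43.82 t
  Al2O3: 29.10% × 100.0 = 29.10 t
Balance tally, oxide-wise, given the weights on record, on the stated basis (sum by sum, the targets are met given rounding of the digits):
  Li2O: 61.92·0.4081 = 25.27 t (target 25.27 t)
  Na2O: 16.22·0.1117 = 1.812 t (target 1.812 t)
  SiO2: 32.94·0.9950 + 16.22·0.6806 = 43.81 t (target 43.82 t)
  Al2O3: 32.94·0.003000 + 25.94·0.9960 + 16.22·0.1949 = 29.10 t (target 29.10 t)
Consistency of the glass mass: net batch after ignition = 99.99 t (targets for the oxides total 100.0 t; basis as stated: 100.0 t — any gap is answer rounding).
Adding the batch up: Σ batch = 137.0 t; loss to ignition Σ batch·LOI = 37.03 t; yield = glass ÷ total batch = 72.98%.

Revised batch per 100.0 t frit:
  Li2CO3: 61.92 t
  Quartz sand: 32.94 t
  Calcined alumina: 25.94 t
  Soda feldspar: 16.22 t
Total batch = 137.0 t; LOI loss = 37.03 t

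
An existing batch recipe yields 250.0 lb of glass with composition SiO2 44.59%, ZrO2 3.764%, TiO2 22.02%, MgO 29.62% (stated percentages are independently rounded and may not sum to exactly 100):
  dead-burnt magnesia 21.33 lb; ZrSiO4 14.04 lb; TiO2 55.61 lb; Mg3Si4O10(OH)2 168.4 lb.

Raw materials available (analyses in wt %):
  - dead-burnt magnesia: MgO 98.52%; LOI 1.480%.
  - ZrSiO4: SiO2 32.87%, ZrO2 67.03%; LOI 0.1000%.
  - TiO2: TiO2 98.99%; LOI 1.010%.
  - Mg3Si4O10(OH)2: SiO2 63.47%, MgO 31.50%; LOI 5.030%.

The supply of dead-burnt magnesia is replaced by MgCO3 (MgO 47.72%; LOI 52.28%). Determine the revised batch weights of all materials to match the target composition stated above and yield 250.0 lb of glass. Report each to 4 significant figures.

Revised batch per 250.0 lb glass:
  MgCO3: 44.04 lb
  ZrSiO4: 14.04 lb
  TiO2: 55.61 lb
  Mg3Si4O10(OH)2: 168.4 lb
Total batch = 282.1 lb; LOI loss = 32.07 lb

All internal work runs at full precision from start to finish. Mid-chain values appear, rounded to four significant digits, across the worked steps; exactly one rounding goes into every reported value. Derived quantities are computed starting from the weights for 250.0 lb of glass in exact precision (yield, four oxide percentages, ignition loss, net glass mass, the totals), as written in problem or answer.
Target masses of each oxide per 250.0 lb glass:
  SiO2: 44.59% × 250.0 = 111.5 lb
  ZrO2: 3.764% × 250.0 = 9.410 lb
  TiO2: 22.02% × 250.0 = 55.05 lb
  MgO: 29.62% × 250.0 = 74.05 lb
Verifying the oxide balance working from each reported weight, per the basis as stated (summed amounts equal target values exact up to rounding of places):
  SiO2: 14.04·0.3287 + 168.4·0.6347 = 111.5 lb (target 111.5 lb)
  ZrO2: 14.04·0.6703 = 9.411 lb (target 9.410 lb)
  TiO2: 55.61·0.9899 = 55.05 lb (target 55.05 lb)
  MgO: 44.04·0.4772 + 168.4·0.3150 = 74.06 lb (target 74.05 lb)
Glass-mass bookkeeping: total charge less LOI = 250.0 lb (targets for the oxides total 250.0 lb; basis as stated: 250.0 lb — any gap is answer rounding).
Batch grand total — Σ batch = 282.1 lb; ignition loss, Σ(batch × LOI) = 32.07 lb; yield: glass divided by total = 88.63%.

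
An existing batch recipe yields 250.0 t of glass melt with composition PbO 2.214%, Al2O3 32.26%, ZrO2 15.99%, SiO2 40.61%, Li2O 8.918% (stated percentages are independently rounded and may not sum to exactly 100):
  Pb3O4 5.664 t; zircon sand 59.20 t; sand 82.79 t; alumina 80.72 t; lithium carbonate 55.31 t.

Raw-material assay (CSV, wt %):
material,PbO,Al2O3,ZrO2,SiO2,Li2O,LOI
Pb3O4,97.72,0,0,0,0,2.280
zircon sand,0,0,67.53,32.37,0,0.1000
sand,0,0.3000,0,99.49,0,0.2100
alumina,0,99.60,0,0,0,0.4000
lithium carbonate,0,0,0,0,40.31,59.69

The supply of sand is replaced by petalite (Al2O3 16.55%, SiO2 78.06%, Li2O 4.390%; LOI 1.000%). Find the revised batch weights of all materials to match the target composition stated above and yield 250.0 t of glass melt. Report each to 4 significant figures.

Revised batch per 250.0 t glass melt:
  Pb3O4: 5.664 t
  zircon sand: 59.20 t
  petalite: 105.5 t
  alumina: 63.44 t
  lithium carbonate: 43.82 t
Total batch = 277.6 t; LOI loss = 27.65 t

Working values are displayed, rounded to four significant figures, in the working. Each numeric step maintains exact precision all the way through — exactly one rounding is applied to each reported result — all derived quantities are re-derived from the batch weights per 250.0 t of glass in full float precision (net glass mass, ignition loss, the totals, five oxide percentages, yield), as they appear in the problem or answer text.
The oxide mass targets at 250.0 t glass melt:
  PbO: 2.214% × 250.0 = 5.535 t
  Al2O3: 32.26% × 250.0 = 80.65 t
  ZrO2: 15.99% × 250.0 = 39.98 t
  SiO2: 40.61% × 250.0 = 101.5 t
  Li2O: 8.918% × 250.0 = 22.30 t
Oxide-by-oxide audit on the weights just shown, versus the basis set out (oxide sums agree with the targets net of answer rounding effects):
  PbO: 5.664·0.9772 = 5.535 t (target 5.535 t)
  Al2O3: 105.5·0.1655 + 63.44·0.9960 = 80.65 t (target 80.65 t)
  ZrO2: 59.20·0.6753 = 39.98 t (target 39.98 t)
  SiO2: 59.20·0.3237 + 105.5·0.7806 = 101.5 t (target 101.5 t)
  Li2O: 105.5·0.04390 + 43.82·0.4031 = 22.30 t (target 22.30 t)
Glass-mass bookkeeping: total charge less LOI = 250.0 t (targets for the oxides total 250.0 t; with the basis standing at 250.0 t — gaps are rounding artifacts).
Summing the batch: Σ batch = 277.6 t; ignition loss, Σ(batch × LOI) = 27.65 t; yield = glass ÷ total batch = 90.04%.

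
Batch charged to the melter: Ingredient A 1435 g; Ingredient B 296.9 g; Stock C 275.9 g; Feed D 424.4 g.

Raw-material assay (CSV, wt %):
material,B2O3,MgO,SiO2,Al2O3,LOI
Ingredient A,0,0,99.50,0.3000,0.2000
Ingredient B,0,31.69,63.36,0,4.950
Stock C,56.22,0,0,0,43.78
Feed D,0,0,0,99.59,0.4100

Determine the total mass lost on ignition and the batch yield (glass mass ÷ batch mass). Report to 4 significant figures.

In-progress results are shown with 4-significant-digit rounding alongside each step; all arithmetic carries full precision from start to finish; every reported result is rounded just once. The derived quantities, including totals, glass mass, four oxide percentages, ignition loss, yield, are carried from the weighed amounts on 2292 g of glass in exact precision precisely as stated by either problem or answer.
Ignition loss by material:
  Ingredient A: 1435 × 0.002000 = 2.870 g
  Ingredient B: 296.9 × 0.04950 = 14.70 g
  Stock C: 275.9 × 0.4378 = 120.8 g
  Feed D: 424.4 × 0.004100 = 1.740 g
Total LOI = 140.1 g
Glass = batch − LOI = 2432 − 140.1 = 2292 g

LOI loss = 140.1 g; glass = 2292 g; yield = 94.24%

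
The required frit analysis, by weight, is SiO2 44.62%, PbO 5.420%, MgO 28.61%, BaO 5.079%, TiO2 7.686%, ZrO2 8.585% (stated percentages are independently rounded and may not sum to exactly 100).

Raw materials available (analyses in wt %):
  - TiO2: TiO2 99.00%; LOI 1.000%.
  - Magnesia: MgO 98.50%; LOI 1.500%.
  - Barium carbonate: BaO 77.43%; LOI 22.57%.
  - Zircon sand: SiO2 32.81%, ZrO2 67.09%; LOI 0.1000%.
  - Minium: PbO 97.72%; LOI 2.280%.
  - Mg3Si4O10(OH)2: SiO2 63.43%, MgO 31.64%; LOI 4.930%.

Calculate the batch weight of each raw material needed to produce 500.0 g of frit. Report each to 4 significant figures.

The intermediate values appear rounded off to 4 significant figures on the page. All arithmetic holds full precision in all steps. Each reported figure is rounded a single time; all derived quantities are carried using the weight values for 500.0 g of glass in full float precision (ignition loss, glass mass, six oxide percentages, the yield, totals) precisely as stated by the problem or answer text.
Oxide mass targets, per 500.0 g frit:
  SiO2: 44.62% × 500.0 = 223.1 g
  PbO: 5.420% × 500.0 = 27.10 g
  MgO: 28.61% × 500.0 = 143.0 g
  BaO: 5.079% × 500.0 = 25.40 g
  TiO2: 7.686% × 500.0 = 38.43 g
  ZrO2: 8.585% × 500.0 = 42.92 g
Verifying the oxide balance working from each reported weight, under the basis named above (sum by sum, the targets are met given rounding of the digits):
  SiO2: 63.98·0.3281 + 318.6·0.6343 = 223.1 g (target 223.1 g)
  PbO: 27.73·0.9772 = 27.10 g (target 27.10 g)
  MgO: 42.88·0.9850 + 318.6·0.3164 = 143.0 g (target 143.0 g)
  BaO: 32.80·0.7743 = 25.40 g (target 25.40 g)
  TiO2: 38.82·0.9900 = 38.43 g (target 38.43 g)
  ZrO2: 63.98·0.6709 = 42.92 g (target 42.92 g)
Consistency of the glass mass: batch total minus LOI = 500.0 g (oxide target masses add up to 500.0 g; versus the stated basis of 500.0 g — deltas are rounding alone).
Whole-batch sum: Σ batch = 524.8 g; Σ batch·LOI gives LOI loss = 24.84 g; yield = glass ÷ total batch = 95.27%.

Batch per 500.0 g frit:
  TiO2: 38.82 g
  Magnesia: 42.88 g
  Barium carbonate: 32.80 g
  Zircon sand: 63.98 g
  Minium: 27.73 g
  Mg3Si4O10(OH)2: 318.6 g
Total batch = 524.8 g; LOI loss = 24.84 g; yield = 95.27%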